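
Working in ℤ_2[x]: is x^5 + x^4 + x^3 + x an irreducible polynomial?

Write h(x) = x^5 + x^4 + x^3 + x.
Check for roots in ℤ_2: h(0) = 0 → root; h(1) = 0 → root.
h(0) = 0, so (x) divides h(x); h is reducible.

No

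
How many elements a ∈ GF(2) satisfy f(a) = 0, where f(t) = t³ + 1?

Evaluate at each of the 2 elements of GF(2):
f(0) = 1; f(1) = 0 → root.
Roots: {1}.

1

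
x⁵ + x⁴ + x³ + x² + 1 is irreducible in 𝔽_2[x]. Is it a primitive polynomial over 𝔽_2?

Write f(x) = x⁵ + x⁴ + x³ + x² + 1.
|GF(2^5)^×| = 2^5 − 1 = 31. Prime factorization: 31 = 31.
f is primitive ⇔ x has order 31 in GF(2)[x]/(f), i.e. x^(31/q) ≠ 1 for each prime q | 31.
x^(1) mod f = x.
None equal 1, so x has full order 31; f is primitive.

Yes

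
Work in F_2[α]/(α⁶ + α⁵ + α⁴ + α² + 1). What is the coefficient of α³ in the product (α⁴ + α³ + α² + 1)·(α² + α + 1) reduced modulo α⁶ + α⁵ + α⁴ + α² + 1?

Multiply in F_2[α]: (α⁴ + α³ + α² + 1)·(α² + α + 1) = α⁶ + α⁴ + α + 1.
Reduce using α⁶ ≡ α⁵ + α⁴ + α² + 1 (mod α⁶ + α⁵ + α⁴ + α² + 1).
Reduced: α⁵ + α² + α.

0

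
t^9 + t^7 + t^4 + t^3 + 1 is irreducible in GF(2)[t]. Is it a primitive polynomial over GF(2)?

No

Write f(t) = t^9 + t^7 + t^4 + t^3 + 1.
|GF(2^9)^×| = 2^9 − 1 = 511. Prime factorization: 511 = 7·73.
f is primitive ⇔ t has order 511 in GF(2)[t]/(f), i.e. t^(511/q) ≠ 1 for each prime q | 511.
t^(73) mod f = 1
t^(7) mod f = t^7.
Since t^(73) = 1, the order of t divides 73 < 511; not primitive.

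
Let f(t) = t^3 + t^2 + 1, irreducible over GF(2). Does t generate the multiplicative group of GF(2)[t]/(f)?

Yes

|GF(2^3)^×| = 2^3 − 1 = 7. Prime factorization: 7 = 7.
f is primitive ⇔ t has order 7 in GF(2)[t]/(f), i.e. t^(7/q) ≠ 1 for each prime q | 7.
t^(1) mod f = t.
None equal 1, so t has full order 7; f is primitive.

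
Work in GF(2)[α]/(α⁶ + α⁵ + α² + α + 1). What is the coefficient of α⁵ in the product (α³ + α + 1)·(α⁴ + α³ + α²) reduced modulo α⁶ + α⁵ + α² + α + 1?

Multiply in GF(2)[α]: (α³ + α + 1)·(α⁴ + α³ + α²) = α⁷ + α⁶ + α².
Reduce using α⁶ ≡ α⁵ + α² + α + 1 (mod α⁶ + α⁵ + α² + α + 1).
Reduced: α³ + α.

0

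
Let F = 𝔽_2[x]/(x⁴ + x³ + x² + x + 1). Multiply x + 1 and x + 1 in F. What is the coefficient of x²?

Multiply in 𝔽_2[x]: (x + 1)·(x + 1) = x² + 1.
Reduced: x² + 1.

1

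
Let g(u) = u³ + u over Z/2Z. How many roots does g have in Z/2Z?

2

Evaluate at each of the 2 elements of Z/2Z:
g(0) = 0 → root; g(1) = 0 → root.
Roots: {0, 1}.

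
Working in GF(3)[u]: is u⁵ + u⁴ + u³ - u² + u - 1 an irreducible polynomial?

Write P(u) = u⁵ + u⁴ + u³ - u² + u - 1.
Check for roots in GF(3): P(0) = 2; P(1) = 2; P(2) = 2.
No roots, so no linear factors.
Monic irreducibles of degree 2 over GF(3): u² + 1, u² + u - 1, u² - u - 1.
None of them divide P (all give nonzero remainder).
No irreducible factor of degree ≤ 2 exists, so P is irreducible over GF(3).

Yes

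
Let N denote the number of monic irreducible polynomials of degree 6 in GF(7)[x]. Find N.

19544

Gauss's count: N_{7}(6) = (1/6) Σ_{d|6} μ(6/d)·7^d.
Divisors of 6: 1, 2, 3, 6; μ(6/d) for each: 1, -1, -1, 1.
Σ = 7^1 − 7^2 − 7^3 + 7^6 = 117264.
N = 117264/6 = 19544.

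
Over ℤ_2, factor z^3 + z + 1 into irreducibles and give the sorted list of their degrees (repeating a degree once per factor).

3

Write f(z) = z^3 + z + 1.
Roots in ℤ_2: f(0) = 1; f(1) = 1.
Complete factorization: f(z) = (z^3 + z + 1).
Factor degrees with multiplicity: 3 = 3.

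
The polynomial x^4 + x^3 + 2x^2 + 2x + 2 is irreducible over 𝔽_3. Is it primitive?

Yes

Write f(x) = x^4 + x^3 + 2x^2 + 2x + 2.
|GF(3^4)^×| = 3^4 − 1 = 80. Prime factorization: 80 = 2^4·5.
f is primitive ⇔ x has order 80 in GF(3)[x]/(f), i.e. x^(80/q) ≠ 1 for each prime q | 80.
x^(40) mod f = 2.
x^(16) mod f = x^2 + x.
None equal 1, so x has full order 80; f is primitive.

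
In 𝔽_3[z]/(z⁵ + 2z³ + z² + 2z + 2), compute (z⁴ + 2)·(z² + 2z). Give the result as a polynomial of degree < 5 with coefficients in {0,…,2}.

Multiply in 𝔽_3[z]: (z⁴ + 2)·(z² + 2z) = z⁶ + 2z⁵ + 2z² + z.
Reduce using z⁵ ≡ z³ + 2z² + z + 1 (mod z⁵ + 2z³ + z² + 2z + 2).
Reduced: z⁴ + z³ + z² + z + 2.

z^4 + z^3 + z^2 + z + 2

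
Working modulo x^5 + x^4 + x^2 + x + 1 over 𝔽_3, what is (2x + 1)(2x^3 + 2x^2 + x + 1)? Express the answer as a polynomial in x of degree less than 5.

Multiply in 𝔽_3[x]: (2x + 1)·(2x^3 + 2x^2 + x + 1) = x^4 + x^2 + 1.
Reduced: x^4 + x^2 + 1.

x^4 + x^2 + 1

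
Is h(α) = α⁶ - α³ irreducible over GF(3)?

No

Check for roots in GF(3): h(0) = 0 → root; h(1) = 0 → root; h(2) = 2.
h(0) = 0, so (α) divides h(α); h is reducible.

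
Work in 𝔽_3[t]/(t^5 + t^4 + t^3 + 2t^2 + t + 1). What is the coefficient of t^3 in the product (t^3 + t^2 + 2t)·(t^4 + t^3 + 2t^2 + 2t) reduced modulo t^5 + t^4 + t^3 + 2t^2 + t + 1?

Multiply in 𝔽_3[t]: (t^3 + t^2 + 2t)·(t^4 + t^3 + 2t^2 + 2t) = t^7 + 2t^6 + 2t^5 + t^2.
Reduce using t^5 ≡ 2t^4 + 2t^3 + t^2 + 2t + 2 (mod t^5 + t^4 + t^3 + 2t^2 + t + 1).
Reduced: 2t^2 + 2t.

0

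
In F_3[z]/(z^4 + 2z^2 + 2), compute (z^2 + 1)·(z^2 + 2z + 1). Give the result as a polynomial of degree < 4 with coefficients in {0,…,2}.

2z^3 + 2z + 2

Multiply in F_3[z]: (z^2 + 1)·(z^2 + 2z + 1) = z^4 + 2z^3 + 2z^2 + 2z + 1.
Reduce using z^4 ≡ z^2 + 1 (mod z^4 + 2z^2 + 2).
Reduced: 2z^3 + 2z + 2.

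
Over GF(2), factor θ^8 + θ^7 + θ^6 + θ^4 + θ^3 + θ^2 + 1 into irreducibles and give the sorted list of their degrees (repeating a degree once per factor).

Write f(θ) = θ^8 + θ^7 + θ^6 + θ^4 + θ^3 + θ^2 + 1.
Roots in GF(2): f(0) = 1; f(1) = 1.
Complete factorization: f(θ) = (θ^8 + θ^7 + θ^6 + θ^4 + θ^3 + θ^2 + 1).
Factor degrees with multiplicity: 8 = 8.

8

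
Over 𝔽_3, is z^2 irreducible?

No

Write h(z) = z^2.
Check for roots in 𝔽_3: h(0) = 0 → root; h(1) = 1; h(2) = 1.
h(0) = 0, so (z) divides h(z); h is reducible.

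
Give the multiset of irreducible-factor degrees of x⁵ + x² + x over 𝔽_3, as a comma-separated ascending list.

Write h(x) = x⁵ + x² + x.
Roots in 𝔽_3: h(0) = 0 → root; h(1) = 0 → root; h(2) = 2.
Linear factors from roots: (x), (x - 1).
Complete factorization: h(x) = (x)·(x - 1)·(x³ + x² + x - 1).
Factor degrees with multiplicity: 1 + 1 + 3 = 5.

1, 1, 3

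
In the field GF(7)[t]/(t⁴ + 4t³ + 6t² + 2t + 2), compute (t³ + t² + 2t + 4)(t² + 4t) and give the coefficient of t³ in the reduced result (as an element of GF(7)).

Multiply in GF(7)[t]: (t³ + t² + 2t + 4)·(t² + 4t) = t⁵ + 5t⁴ + 6t³ + 5t² + 2t.
Reduce using t⁴ ≡ 3t³ + t² + 5t + 5 (mod t⁴ + 4t³ + 6t² + 2t + 2).
Reduced: 3t³ + 4t² + 5t + 5.

3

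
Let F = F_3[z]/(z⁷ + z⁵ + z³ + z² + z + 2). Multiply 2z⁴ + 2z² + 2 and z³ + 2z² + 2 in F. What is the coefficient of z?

1

Multiply in F_3[z]: (2z⁴ + 2z² + 2)·(z³ + 2z² + 2) = 2z⁷ + z⁶ + 2z⁵ + 2z⁴ + 2z³ + 2z² + 1.
Reduce using z⁷ ≡ 2z⁵ + 2z³ + 2z² + 2z + 1 (mod z⁷ + z⁵ + z³ + z² + z + 2).
Reduced: z⁶ + 2z⁴ + z.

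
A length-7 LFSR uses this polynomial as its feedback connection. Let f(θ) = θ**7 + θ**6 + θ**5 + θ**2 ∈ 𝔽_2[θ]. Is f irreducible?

No

Check for roots in 𝔽_2: f(0) = 0 → root; f(1) = 0 → root.
f(0) = 0, so (θ) divides f(θ); f is reducible.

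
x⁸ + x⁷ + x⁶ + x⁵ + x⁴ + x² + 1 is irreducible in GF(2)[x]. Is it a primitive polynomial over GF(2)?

Write f(x) = x⁸ + x⁷ + x⁶ + x⁵ + x⁴ + x² + 1.
|GF(2^8)^×| = 2^8 − 1 = 255. Prime factorization: 255 = 3·5·17.
f is primitive ⇔ x has order 255 in GF(2)[x]/(f), i.e. x^(255/q) ≠ 1 for each prime q | 255.
x^(85) mod f = x⁶ + x⁴ + x³ + x² + 1.
x^(51) mod f = x⁶ + x⁵ + x⁴ + x³ + x.
x^(15) mod f = x⁴ + x².
None equal 1, so x has full order 255; f is primitive.

Yes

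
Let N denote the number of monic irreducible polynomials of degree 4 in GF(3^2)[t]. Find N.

1620

By the necklace-counting formula, N_9(4) = (1/4) Σ_{d|4} μ(4/d)·9^d.
Divisors of 4: 1, 2, 4; μ(4/d) for each: 0, -1, 1.
Σ = − 9^2 + 9^4 = 6480.
N = 6480/4 = 1620.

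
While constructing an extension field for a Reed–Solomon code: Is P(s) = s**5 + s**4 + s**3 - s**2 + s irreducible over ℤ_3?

No

Check for roots in ℤ_3: P(0) = 0 → root; P(1) = 0 → root; P(2) = 0 → root.
P(0) = 0, so (s) divides P(s); P is reducible.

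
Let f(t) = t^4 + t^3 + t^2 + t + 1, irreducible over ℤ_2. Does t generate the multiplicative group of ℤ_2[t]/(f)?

No

|GF(2^4)^×| = 2^4 − 1 = 15. Prime factorization: 15 = 3·5.
f is primitive ⇔ t has order 15 in GF(2)[t]/(f), i.e. t^(15/q) ≠ 1 for each prime q | 15.
t^(5) mod f = 1
t^(3) mod f = t^3.
Since t^(5) = 1, the order of t divides 5 < 15; not primitive.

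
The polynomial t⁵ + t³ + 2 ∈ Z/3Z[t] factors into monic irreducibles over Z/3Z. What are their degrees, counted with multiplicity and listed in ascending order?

1, 4

Write g(t) = t⁵ + t³ + 2.
Roots in Z/3Z: g(0) = 2; g(1) = 1; g(2) = 0 → root.
Linear factors from roots: (t + 1).
Complete factorization: g(t) = (t + 1)·(t⁴ + 2t³ + 2t² + t + 2).
Factor degrees with multiplicity: 1 + 4 = 5.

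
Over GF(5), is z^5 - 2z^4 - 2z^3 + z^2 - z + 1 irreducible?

Write h(z) = z^5 - 2z^4 - 2z^3 + z^2 - z + 1.
Check for roots in GF(5): h(0) = 1; h(1) = 3; h(2) = 2; h(3) = 4; h(4) = 2.
No roots, so no linear factors.
Degree-2 irreducible divisors: test the 10 monic irreducibles of degree 2 over GF(5).
None of them divide h (all give nonzero remainder).
No irreducible factor of degree ≤ 2 exists, so h is irreducible over GF(5).

Yes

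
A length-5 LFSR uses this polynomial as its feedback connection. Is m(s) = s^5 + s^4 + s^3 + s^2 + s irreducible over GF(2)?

Check for roots in GF(2): m(0) = 0 → root; m(1) = 1.
m(0) = 0, so (s) divides m(s); m is reducible.

No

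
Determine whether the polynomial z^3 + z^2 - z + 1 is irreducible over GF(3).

Write P(z) = z^3 + z^2 - z + 1.
Check for roots in GF(3): P(0) = 1; P(1) = 2; P(2) = 2.
No roots. A degree-3 polynomial over a field with no linear factor is irreducible.

Yes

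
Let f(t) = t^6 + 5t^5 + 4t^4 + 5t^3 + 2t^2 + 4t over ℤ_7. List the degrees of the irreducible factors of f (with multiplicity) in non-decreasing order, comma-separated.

Linear factors from roots: (t), (t + 6), (t + 1).
Complete factorization: f(t) = (t)·(t + 1)·(t + 6)^2·(t^2 + 6t + 4).
Factor degrees with multiplicity: 1 + 1 + 1 + 1 + 2 = 6.

1, 1, 1, 1, 2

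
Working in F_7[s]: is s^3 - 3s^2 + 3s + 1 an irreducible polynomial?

Yes

Write h(s) = s^3 - 3s^2 + 3s + 1.
Check for roots in F_7: h(0) = 1; h(1) = 2; h(2) = 3; h(3) = 3; h(4) = 1; h(5) = 3; h(6) = 1.
No roots. A degree-3 polynomial over a field with no linear factor is irreducible.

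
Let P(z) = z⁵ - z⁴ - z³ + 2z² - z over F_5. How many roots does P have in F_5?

3

Evaluate at each of the 5 elements of F_5:
P(0) = 0 → root; P(1) = 0 → root; P(2) = 4; P(3) = 0 → root; P(4) = 2.
Roots: {0, 1, 3}.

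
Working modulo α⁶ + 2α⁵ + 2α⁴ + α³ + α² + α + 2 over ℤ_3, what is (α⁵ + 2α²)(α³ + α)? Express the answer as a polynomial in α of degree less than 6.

Multiply in ℤ_3[α]: (α⁵ + 2α²)·(α³ + α) = α⁸ + α⁶ + 2α⁵ + 2α³.
Reduce using α⁶ ≡ α⁵ + α⁴ + 2α³ + 2α² + 2α + 1 (mod α⁶ + 2α⁵ + 2α⁴ + α³ + α² + α + 2).
Reduced: 2α⁵ + α⁴ + α.

2α^5 + α^4 + α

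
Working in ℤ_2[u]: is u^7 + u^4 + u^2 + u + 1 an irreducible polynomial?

No

Write m(u) = u^7 + u^4 + u^2 + u + 1.
Check for roots in ℤ_2: m(0) = 1; m(1) = 1.
No roots, so no linear factors.
Monic irreducibles of degree 2 over GF(2): u^2 + u + 1.
u^2 + u + 1 divides m: m(u) = (u^2 + u + 1)·(u^5 + u^4 + 1).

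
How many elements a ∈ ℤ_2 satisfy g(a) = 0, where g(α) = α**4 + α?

2

Evaluate at each of the 2 elements of ℤ_2:
g(0) = 0 → root; g(1) = 0 → root.
Roots: {0, 1}.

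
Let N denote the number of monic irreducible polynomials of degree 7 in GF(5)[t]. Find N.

11160

By the necklace-counting formula, N_5(7) = (1/7) Σ_{d|7} μ(7/d)·5^d.
Divisors of 7: 1, 7; μ(7/d) for each: -1, 1.
Σ = − 5^1 + 5^7 = 78120.
N = 78120/7 = 11160.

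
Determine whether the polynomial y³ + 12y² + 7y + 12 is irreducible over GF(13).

No

Write g(y) = y³ + 12y² + 7y + 12.
Check each element of GF(13) for a root: g(0)=12, g(1)=6, g(2)=4, g(3)=12, g(4)=10, g(5)=4, g(6)=0, g(7)=4, g(8)=9, g(9)=8, g(10)=7, g(11)=12, g(12)=3.
g(6) = 0, so (y − 6) divides g(y); g is reducible.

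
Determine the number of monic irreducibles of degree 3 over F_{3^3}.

6552

The number of monic irreducibles of degree 3 over GF(27) is (1/3)·Σ_{d∣3} μ(3/d) 27^d.
Divisors of 3: 1, 3; μ(3/d) for each: -1, 1.
Σ = − 27^1 + 27^3 = 19656.
N = 19656/3 = 6552.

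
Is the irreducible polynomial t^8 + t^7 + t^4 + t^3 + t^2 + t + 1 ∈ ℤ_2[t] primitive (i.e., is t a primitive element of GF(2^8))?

Write f(t) = t^8 + t^7 + t^4 + t^3 + t^2 + t + 1.
|GF(2^8)^×| = 2^8 − 1 = 255. Prime factorization: 255 = 3·5·17.
f is primitive ⇔ t has order 255 in GF(2)[t]/(f), i.e. t^(255/q) ≠ 1 for each prime q | 255.
t^(85) mod f = t^7 + t^6 + t^5 + t^4 + t^3 + t + 1.
t^(51) mod f = 1
t^(15) mod f = t^7 + t^6 + t^5 + t^4 + 1.
Since t^(51) = 1, the order of t divides 51 < 255; not primitive.

No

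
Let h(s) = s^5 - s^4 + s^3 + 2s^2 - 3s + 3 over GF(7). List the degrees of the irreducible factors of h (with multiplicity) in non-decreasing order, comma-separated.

Complete factorization: h(s) = (s^5 - s^4 + s^3 + 2s^2 - 3s + 3).
Factor degrees with multiplicity: 5 = 5.

5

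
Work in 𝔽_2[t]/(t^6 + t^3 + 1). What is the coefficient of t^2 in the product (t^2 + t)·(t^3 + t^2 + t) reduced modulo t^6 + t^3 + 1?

1

Multiply in 𝔽_2[t]: (t^2 + t)·(t^3 + t^2 + t) = t^5 + t^2.
Reduced: t^5 + t^2.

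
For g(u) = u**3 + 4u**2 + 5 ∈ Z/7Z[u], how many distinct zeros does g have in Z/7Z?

1

Evaluate at each of the 7 elements of Z/7Z:
g(0) = 5; g(1) = 3; g(2) = 1; g(3) = 5; g(4) = 0 → root; g(5) = 6; g(6) = 1.
Roots: {4}.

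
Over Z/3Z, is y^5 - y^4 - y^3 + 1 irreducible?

No

Write f(y) = y^5 - y^4 - y^3 + 1.
Check for roots in Z/3Z: f(0) = 1; f(1) = 0 → root; f(2) = 0 → root.
f(1) = 0, so (y − 1) divides f(y); f is reducible.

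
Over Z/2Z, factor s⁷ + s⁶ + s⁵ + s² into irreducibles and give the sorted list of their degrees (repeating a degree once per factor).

Write f(s) = s⁷ + s⁶ + s⁵ + s².
Roots in Z/2Z: f(0) = 0 → root; f(1) = 0 → root.
Linear factors from roots: (s), (s + 1).
Complete factorization: f(s) = (s)^2·(s + 1)^2·(s³ + s² + 1).
Factor degrees with multiplicity: 1 + 1 + 1 + 1 + 3 = 7.

1, 1, 1, 1, 3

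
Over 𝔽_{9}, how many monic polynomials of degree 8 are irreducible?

5380020

Gauss's count: N_{9}(8) = (1/8) Σ_{d|8} μ(8/d)·9^d.
Divisors of 8: 1, 2, 4, 8; μ(8/d) for each: 0, 0, -1, 1.
Σ = − 9^4 + 9^8 = 43040160.
N = 43040160/8 = 5380020.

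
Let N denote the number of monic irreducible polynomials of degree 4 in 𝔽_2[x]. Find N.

3

The number of monic irreducibles of degree 4 over GF(2) is (1/4)·Σ_{d∣4} μ(4/d) 2^d.
Divisors of 4: 1, 2, 4; μ(4/d) for each: 0, -1, 1.
Σ = − 2^2 + 2^4 = 12.
N = 12/4 = 3.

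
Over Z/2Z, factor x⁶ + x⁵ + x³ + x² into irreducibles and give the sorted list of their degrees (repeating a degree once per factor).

1, 1, 1, 1, 2

Write f(x) = x⁶ + x⁵ + x³ + x².
Roots in Z/2Z: f(0) = 0 → root; f(1) = 0 → root.
Linear factors from roots: (x), (x + 1).
Complete factorization: f(x) = (x)^2·(x + 1)^2·(x² + x + 1).
Factor degrees with multiplicity: 1 + 1 + 1 + 1 + 2 = 6.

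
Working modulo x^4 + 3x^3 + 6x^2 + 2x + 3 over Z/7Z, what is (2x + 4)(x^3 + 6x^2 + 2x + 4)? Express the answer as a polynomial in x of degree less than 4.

3x^3 + 2x^2 + 5x + 3

Multiply in Z/7Z[x]: (2x + 4)·(x^3 + 6x^2 + 2x + 4) = 2x^4 + 2x^3 + 2x + 2.
Reduce using x^4 ≡ 4x^3 + x^2 + 5x + 4 (mod x^4 + 3x^3 + 6x^2 + 2x + 3).
Reduced: 3x^3 + 2x^2 + 5x + 3.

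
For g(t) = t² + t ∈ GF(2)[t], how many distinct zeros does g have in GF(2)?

Evaluate at each of the 2 elements of GF(2):
g(0) = 0 → root; g(1) = 0 → root.
Roots: {0, 1}.

2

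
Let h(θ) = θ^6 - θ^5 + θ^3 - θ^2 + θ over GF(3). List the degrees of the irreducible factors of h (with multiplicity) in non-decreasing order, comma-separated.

Roots in GF(3): h(0) = 0 → root; h(1) = 1; h(2) = 2.
Linear factors from roots: (θ).
Complete factorization: h(θ) = (θ)·(θ^2 + θ - 1)·(θ^3 + θ^2 - 1).
Factor degrees with multiplicity: 1 + 2 + 3 = 6.

1, 2, 3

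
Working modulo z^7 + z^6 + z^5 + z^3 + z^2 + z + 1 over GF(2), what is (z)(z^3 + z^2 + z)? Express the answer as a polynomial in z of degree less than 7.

Multiply in GF(2)[z]: (z)·(z^3 + z^2 + z) = z^4 + z^3 + z^2.
Reduced: z^4 + z^3 + z^2.

z^4 + z^3 + z^2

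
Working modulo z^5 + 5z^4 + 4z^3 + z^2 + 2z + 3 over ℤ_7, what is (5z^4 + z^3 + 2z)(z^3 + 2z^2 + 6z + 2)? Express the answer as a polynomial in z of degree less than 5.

Multiply in ℤ_7[z]: (5z^4 + z^3 + 2z)·(z^3 + 2z^2 + 6z + 2) = 5z^7 + 4z^6 + 4z^5 + 4z^4 + 6z^3 + 5z^2 + 4z.
Reduce using z^5 ≡ 2z^4 + 3z^3 + 6z^2 + 5z + 4 (mod z^5 + 5z^4 + 4z^3 + z^2 + 2z + 3).
Reduced: 2z^4 + 4z^3 + 6z^2 + z + 6.

2z^4 + 4z^3 + 6z^2 + z + 6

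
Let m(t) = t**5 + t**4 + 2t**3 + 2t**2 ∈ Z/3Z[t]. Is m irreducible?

Check for roots in Z/3Z: m(0) = 0 → root; m(1) = 0 → root; m(2) = 0 → root.
m(0) = 0, so (t) divides m(t); m is reducible.

No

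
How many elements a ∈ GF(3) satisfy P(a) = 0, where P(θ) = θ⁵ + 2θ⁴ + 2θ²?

2

Evaluate at each of the 3 elements of GF(3):
P(0) = 0 → root; P(1) = 2; P(2) = 0 → root.
Roots: {0, 2}.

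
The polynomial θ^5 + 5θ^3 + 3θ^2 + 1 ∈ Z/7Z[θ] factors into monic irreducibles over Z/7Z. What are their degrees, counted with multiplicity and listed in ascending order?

1, 1, 3

Write h(θ) = θ^5 + 5θ^3 + 3θ^2 + 1.
Linear factors from roots: (θ + 4), (θ + 3).
Complete factorization: h(θ) = (θ + 3)·(θ + 4)·(θ^3 + 3).
Factor degrees with multiplicity: 1 + 1 + 3 = 5.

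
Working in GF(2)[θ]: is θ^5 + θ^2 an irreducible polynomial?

No

Write h(θ) = θ^5 + θ^2.
Check for roots in GF(2): h(0) = 0 → root; h(1) = 0 → root.
h(0) = 0, so (θ) divides h(θ); h is reducible.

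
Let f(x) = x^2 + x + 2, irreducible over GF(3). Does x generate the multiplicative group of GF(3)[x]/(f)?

|GF(3^2)^×| = 3^2 − 1 = 8. Prime factorization: 8 = 2^3.
f is primitive ⇔ x has order 8 in GF(3)[x]/(f), i.e. x^(8/q) ≠ 1 for each prime q | 8.
x^(4) mod f = 2.
None equal 1, so x has full order 8; f is primitive.

Yes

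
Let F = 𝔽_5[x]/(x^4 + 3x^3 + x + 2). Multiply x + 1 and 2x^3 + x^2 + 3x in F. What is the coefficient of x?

Multiply in 𝔽_5[x]: (x + 1)·(2x^3 + x^2 + 3x) = 2x^4 + 3x^3 + 4x^2 + 3x.
Reduce using x^4 ≡ 2x^3 + 4x + 3 (mod x^4 + 3x^3 + x + 2).
Reduced: 2x^3 + 4x^2 + x + 1.

1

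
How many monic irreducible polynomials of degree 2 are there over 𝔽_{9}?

36

The number of monic irreducibles of degree 2 over GF(9) is (1/2)·Σ_{d∣2} μ(2/d) 9^d.
Divisors of 2: 1, 2; μ(2/d) for each: -1, 1.
Σ = − 9^1 + 9^2 = 72.
N = 72/2 = 36.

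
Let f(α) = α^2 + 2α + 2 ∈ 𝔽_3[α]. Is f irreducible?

Check for roots in 𝔽_3: f(0) = 2; f(1) = 2; f(2) = 1.
No roots. A degree-2 polynomial over a field with no linear factor is irreducible.

Yes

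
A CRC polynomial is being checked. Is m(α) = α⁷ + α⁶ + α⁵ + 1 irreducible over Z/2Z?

No

Check for roots in Z/2Z: m(0) = 1; m(1) = 0 → root.
m(1) = 0, so (α − 1) divides m(α); m is reducible.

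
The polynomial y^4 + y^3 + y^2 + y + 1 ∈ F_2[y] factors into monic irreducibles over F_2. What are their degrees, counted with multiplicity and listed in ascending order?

4

Write g(y) = y^4 + y^3 + y^2 + y + 1.
Roots in F_2: g(0) = 1; g(1) = 1.
Complete factorization: g(y) = (y^4 + y^3 + y^2 + y + 1).
Factor degrees with multiplicity: 4 = 4.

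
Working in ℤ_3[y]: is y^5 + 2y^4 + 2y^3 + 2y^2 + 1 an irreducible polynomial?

Yes

Write g(y) = y^5 + 2y^4 + 2y^3 + 2y^2 + 1.
Check for roots in ℤ_3: g(0) = 1; g(1) = 2; g(2) = 2.
No roots, so no linear factors.
Monic irreducibles of degree 2 over GF(3): y^2 + 1, y^2 + y + 2, y^2 + 2y + 2.
None of them divide g (all give nonzero remainder).
No irreducible factor of degree ≤ 2 exists, so g is irreducible over GF(3).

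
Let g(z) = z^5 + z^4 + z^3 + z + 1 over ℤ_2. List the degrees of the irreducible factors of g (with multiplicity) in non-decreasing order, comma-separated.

5

Roots in ℤ_2: g(0) = 1; g(1) = 1.
Complete factorization: g(z) = (z^5 + z^4 + z^3 + z + 1).
Factor degrees with multiplicity: 5 = 5.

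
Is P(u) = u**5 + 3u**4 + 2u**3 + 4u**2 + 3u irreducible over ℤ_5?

Check for roots in ℤ_5: P(0) = 0 → root; P(1) = 3; P(2) = 3; P(3) = 0 → root; P(4) = 1.
P(0) = 0, so (u) divides P(u); P is reducible.

No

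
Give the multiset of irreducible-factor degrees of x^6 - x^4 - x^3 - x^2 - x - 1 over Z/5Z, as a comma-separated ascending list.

Write f(x) = x^6 - x^4 - x^3 - x^2 - x - 1.
Roots in Z/5Z: f(0) = 4; f(1) = 1; f(2) = 3; f(3) = 3; f(4) = 0 → root.
Linear factors from roots: (x + 1).
Complete factorization: f(x) = (x + 1)·(x^2 - 2x - 1)·(x^3 + x^2 - 2x + 1).
Factor degrees with multiplicity: 1 + 2 + 3 = 6.

1, 2, 3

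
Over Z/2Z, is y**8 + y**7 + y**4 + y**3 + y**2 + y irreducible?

No

Write h(y) = y**8 + y**7 + y**4 + y**3 + y**2 + y.
Check for roots in Z/2Z: h(0) = 0 → root; h(1) = 0 → root.
h(0) = 0, so (y) divides h(y); h is reducible.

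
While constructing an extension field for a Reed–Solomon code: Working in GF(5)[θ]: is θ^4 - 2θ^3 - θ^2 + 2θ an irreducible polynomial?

Write h(θ) = θ^4 - 2θ^3 - θ^2 + 2θ.
Check for roots in GF(5): h(0) = 0 → root; h(1) = 0 → root; h(2) = 0 → root; h(3) = 4; h(4) = 0 → root.
h(0) = 0, so (θ) divides h(θ); h is reducible.

No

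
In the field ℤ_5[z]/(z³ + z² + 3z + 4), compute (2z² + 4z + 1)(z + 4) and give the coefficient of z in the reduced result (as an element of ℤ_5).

1

Multiply in ℤ_5[z]: (2z² + 4z + 1)·(z + 4) = 2z³ + 2z² + 2z + 4.
Reduce using z³ ≡ 4z² + 2z + 1 (mod z³ + z² + 3z + 4).
Reduced: z + 1.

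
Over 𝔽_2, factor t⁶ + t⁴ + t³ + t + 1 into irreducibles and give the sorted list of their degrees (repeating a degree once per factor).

Write g(t) = t⁶ + t⁴ + t³ + t + 1.
Roots in 𝔽_2: g(0) = 1; g(1) = 1.
Complete factorization: g(t) = (t⁶ + t⁴ + t³ + t + 1).
Factor degrees with multiplicity: 6 = 6.

6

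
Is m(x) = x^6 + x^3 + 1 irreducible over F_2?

Yes

Check for roots in F_2: m(0) = 1; m(1) = 1.
No roots, so no linear factors.
Monic irreducibles of degree 2 over GF(2): x^2 + x + 1.
None of them divide m (all give nonzero remainder).
Monic irreducibles of degree 3 over GF(2): x^3 + x + 1, x^3 + x^2 + 1.
None of them divide m (all give nonzero remainder).
No irreducible factor of degree ≤ 3 exists, so m is irreducible over GF(2).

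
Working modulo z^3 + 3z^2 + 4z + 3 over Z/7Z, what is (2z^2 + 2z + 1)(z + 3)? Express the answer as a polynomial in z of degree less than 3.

2z^2 + 6z + 4

Multiply in Z/7Z[z]: (2z^2 + 2z + 1)·(z + 3) = 2z^3 + z^2 + 3.
Reduce using z^3 ≡ 4z^2 + 3z + 4 (mod z^3 + 3z^2 + 4z + 3).
Reduced: 2z^2 + 6z + 4.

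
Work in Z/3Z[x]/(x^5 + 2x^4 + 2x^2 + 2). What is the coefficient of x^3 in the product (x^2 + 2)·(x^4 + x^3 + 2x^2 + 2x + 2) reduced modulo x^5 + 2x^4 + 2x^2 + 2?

Multiply in Z/3Z[x]: (x^2 + 2)·(x^4 + x^3 + 2x^2 + 2x + 2) = x^6 + x^5 + x^4 + x^3 + x + 1.
Reduce using x^5 ≡ x^4 + x^2 + 1 (mod x^5 + 2x^4 + 2x^2 + 2).
Reduced: 2x^3 + 2x^2 + 2x.

2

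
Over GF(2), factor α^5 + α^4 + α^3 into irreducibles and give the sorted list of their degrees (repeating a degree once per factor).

Write h(α) = α^5 + α^4 + α^3.
Roots in GF(2): h(0) = 0 → root; h(1) = 1.
Linear factors from roots: (α).
Complete factorization: h(α) = (α)^3·(α^2 + α + 1).
Factor degrees with multiplicity: 1 + 1 + 1 + 2 = 5.

1, 1, 1, 2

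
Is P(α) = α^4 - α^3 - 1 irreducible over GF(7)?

Check for roots in GF(7): P(0) = 6; P(1) = 6; P(2) = 0 → root; P(3) = 4; P(4) = 2; P(5) = 2; P(6) = 1.
P(2) = 0, so (α − 2) divides P(α); P is reducible.

No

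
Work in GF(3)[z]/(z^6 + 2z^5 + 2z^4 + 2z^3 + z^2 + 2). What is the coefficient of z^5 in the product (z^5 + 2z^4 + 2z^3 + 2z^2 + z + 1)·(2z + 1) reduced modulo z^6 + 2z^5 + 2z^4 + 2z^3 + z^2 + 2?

1

Multiply in GF(3)[z]: (z^5 + 2z^4 + 2z^3 + 2z^2 + z + 1)·(2z + 1) = 2z^6 + 2z^5 + z^2 + 1.
Reduce using z^6 ≡ z^5 + z^4 + z^3 + 2z^2 + 1 (mod z^6 + 2z^5 + 2z^4 + 2z^3 + z^2 + 2).
Reduced: z^5 + 2z^4 + 2z^3 + 2z^2.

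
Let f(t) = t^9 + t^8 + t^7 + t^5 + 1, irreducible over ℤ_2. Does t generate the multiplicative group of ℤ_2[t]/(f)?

|GF(2^9)^×| = 2^9 − 1 = 511. Prime factorization: 511 = 7·73.
f is primitive ⇔ t has order 511 in GF(2)[t]/(f), i.e. t^(511/q) ≠ 1 for each prime q | 511.
t^(73) mod f = 1
t^(7) mod f = t^7.
Since t^(73) = 1, the order of t divides 73 < 511; not primitive.

No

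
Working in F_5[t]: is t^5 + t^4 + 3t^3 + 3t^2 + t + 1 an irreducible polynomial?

No

Write m(t) = t^5 + t^4 + 3t^3 + 3t^2 + t + 1.
Check for roots in F_5: m(0) = 1; m(1) = 0 → root; m(2) = 2; m(3) = 1; m(4) = 0 → root.
m(1) = 0, so (t − 1) divides m(t); m is reducible.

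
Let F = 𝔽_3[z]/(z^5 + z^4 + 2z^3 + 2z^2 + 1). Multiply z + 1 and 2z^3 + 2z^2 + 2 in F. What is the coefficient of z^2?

2

Multiply in 𝔽_3[z]: (z + 1)·(2z^3 + 2z^2 + 2) = 2z^4 + z^3 + 2z^2 + 2z + 2.
Reduced: 2z^4 + z^3 + 2z^2 + 2z + 2.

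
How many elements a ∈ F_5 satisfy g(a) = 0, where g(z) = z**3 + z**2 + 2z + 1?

1

Evaluate at each of the 5 elements of F_5:
g(0) = 1; g(1) = 0 → root; g(2) = 2; g(3) = 3; g(4) = 4.
Roots: {1}.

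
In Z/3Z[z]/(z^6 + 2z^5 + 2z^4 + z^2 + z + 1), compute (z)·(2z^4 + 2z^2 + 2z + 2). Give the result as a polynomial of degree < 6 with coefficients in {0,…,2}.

Multiply in Z/3Z[z]: (z)·(2z^4 + 2z^2 + 2z + 2) = 2z^5 + 2z^3 + 2z^2 + 2z.
Reduced: 2z^5 + 2z^3 + 2z^2 + 2z.

2z^5 + 2z^3 + 2z^2 + 2z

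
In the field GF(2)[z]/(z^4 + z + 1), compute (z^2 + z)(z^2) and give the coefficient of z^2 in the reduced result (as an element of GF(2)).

Multiply in GF(2)[z]: (z^2 + z)·(z^2) = z^4 + z^3.
Reduce using z^4 ≡ z + 1 (mod z^4 + z + 1).
Reduced: z^3 + z + 1.

0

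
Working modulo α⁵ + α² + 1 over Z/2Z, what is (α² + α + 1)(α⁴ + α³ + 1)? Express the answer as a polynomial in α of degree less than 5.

α^2 + 1

Multiply in Z/2Z[α]: (α² + α + 1)·(α⁴ + α³ + 1) = α⁶ + α³ + α² + α + 1.
Reduce using α⁵ ≡ α² + 1 (mod α⁵ + α² + 1).
Reduced: α² + 1.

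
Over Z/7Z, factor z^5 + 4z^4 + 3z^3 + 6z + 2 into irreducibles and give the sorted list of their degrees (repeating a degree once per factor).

5

Write f(z) = z^5 + 4z^4 + 3z^3 + 6z + 2.
Complete factorization: f(z) = (z^5 + 4z^4 + 3z^3 + 6z + 2).
Factor degrees with multiplicity: 5 = 5.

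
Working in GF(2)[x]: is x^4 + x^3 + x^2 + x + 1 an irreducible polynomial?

Write P(x) = x^4 + x^3 + x^2 + x + 1.
Check for roots in GF(2): P(0) = 1; P(1) = 1.
No roots, so no linear factors.
Monic irreducibles of degree 2 over GF(2): x^2 + x + 1.
None of them divide P (all give nonzero remainder).
No irreducible factor of degree ≤ 2 exists, so P is irreducible over GF(2).

Yes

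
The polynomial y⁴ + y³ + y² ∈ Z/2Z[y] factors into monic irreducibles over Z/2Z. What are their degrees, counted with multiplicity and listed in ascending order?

1, 1, 2

Write f(y) = y⁴ + y³ + y².
Roots in Z/2Z: f(0) = 0 → root; f(1) = 1.
Linear factors from roots: (y).
Complete factorization: f(y) = (y)^2·(y² + y + 1).
Factor degrees with multiplicity: 1 + 1 + 2 = 4.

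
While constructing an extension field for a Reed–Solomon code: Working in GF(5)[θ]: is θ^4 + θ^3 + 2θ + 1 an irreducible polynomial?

No

Write g(θ) = θ^4 + θ^3 + 2θ + 1.
Check for roots in GF(5): g(0) = 1; g(1) = 0 → root; g(2) = 4; g(3) = 0 → root; g(4) = 4.
g(1) = 0, so (θ − 1) divides g(θ); g is reducible.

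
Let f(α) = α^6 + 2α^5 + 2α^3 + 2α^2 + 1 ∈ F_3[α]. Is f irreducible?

No

Check for roots in F_3: f(0) = 1; f(1) = 2; f(2) = 0 → root.
f(2) = 0, so (α − 2) divides f(α); f is reducible.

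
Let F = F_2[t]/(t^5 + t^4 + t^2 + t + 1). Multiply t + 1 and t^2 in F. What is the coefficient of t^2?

1

Multiply in F_2[t]: (t + 1)·(t^2) = t^3 + t^2.
Reduced: t^3 + t^2.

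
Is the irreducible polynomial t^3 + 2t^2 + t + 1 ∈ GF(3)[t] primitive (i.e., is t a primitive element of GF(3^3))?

Write f(t) = t^3 + 2t^2 + t + 1.
|GF(3^3)^×| = 3^3 − 1 = 26. Prime factorization: 26 = 2·13.
f is primitive ⇔ t has order 26 in GF(3)[t]/(f), i.e. t^(26/q) ≠ 1 for each prime q | 26.
t^(13) mod f = 2.
t^(2) mod f = t^2.
None equal 1, so t has full order 26; f is primitive.

Yes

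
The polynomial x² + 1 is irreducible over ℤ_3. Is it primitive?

No

Write f(x) = x² + 1.
|GF(3^2)^×| = 3^2 − 1 = 8. Prime factorization: 8 = 2^3.
f is primitive ⇔ x has order 8 in GF(3)[x]/(f), i.e. x^(8/q) ≠ 1 for each prime q | 8.
x^(4) mod f = 1
Since x^(4) = 1, the order of x divides 4 < 8; not primitive.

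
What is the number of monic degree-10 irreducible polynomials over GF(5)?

976248

Gauss's count: N_{5}(10) = (1/10) Σ_{d|10} μ(10/d)·5^d.
Divisors of 10: 1, 2, 5, 10; μ(10/d) for each: 1, -1, -1, 1.
Σ = 5^1 − 5^2 − 5^5 + 5^10 = 9762480.
N = 9762480/10 = 976248.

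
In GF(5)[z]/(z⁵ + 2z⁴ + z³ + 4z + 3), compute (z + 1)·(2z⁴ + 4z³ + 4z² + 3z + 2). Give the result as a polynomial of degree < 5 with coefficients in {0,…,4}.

Multiply in GF(5)[z]: (z + 1)·(2z⁴ + 4z³ + 4z² + 3z + 2) = 2z⁵ + z⁴ + 3z³ + 2z² + 2.
Reduce using z⁵ ≡ 3z⁴ + 4z³ + z + 2 (mod z⁵ + 2z⁴ + z³ + 4z + 3).
Reduced: 2z⁴ + z³ + 2z² + 2z + 1.

2z^4 + z^3 + 2z^2 + 2z + 1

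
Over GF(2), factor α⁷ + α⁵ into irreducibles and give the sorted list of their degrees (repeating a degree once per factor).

Write h(α) = α⁷ + α⁵.
Roots in GF(2): h(0) = 0 → root; h(1) = 0 → root.
Linear factors from roots: (α), (α + 1).
Complete factorization: h(α) = (α + 1)^2·(α)^5.
Factor degrees with multiplicity: 1 + 1 + 1 + 1 + 1 + 1 + 1 = 7.

1, 1, 1, 1, 1, 1, 1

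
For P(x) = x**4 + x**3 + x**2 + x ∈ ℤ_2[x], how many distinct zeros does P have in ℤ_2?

2

Evaluate at each of the 2 elements of ℤ_2:
P(0) = 0 → root; P(1) = 0 → root.
Roots: {0, 1}.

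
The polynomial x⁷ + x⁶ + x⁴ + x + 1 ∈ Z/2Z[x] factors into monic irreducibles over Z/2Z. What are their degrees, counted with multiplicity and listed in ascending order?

7

Write h(x) = x⁷ + x⁶ + x⁴ + x + 1.
Roots in Z/2Z: h(0) = 1; h(1) = 1.
Complete factorization: h(x) = (x⁷ + x⁶ + x⁴ + x + 1).
Factor degrees with multiplicity: 7 = 7.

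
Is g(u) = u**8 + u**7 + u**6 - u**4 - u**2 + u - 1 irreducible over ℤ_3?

Check for roots in ℤ_3: g(0) = 2; g(1) = 1; g(2) = 0 → root.
g(2) = 0, so (u − 2) divides g(u); g is reducible.

No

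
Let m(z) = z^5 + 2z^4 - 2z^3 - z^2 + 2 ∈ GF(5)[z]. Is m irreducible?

Check for roots in GF(5): m(0) = 2; m(1) = 2; m(2) = 1; m(3) = 4; m(4) = 4.
No roots, so no linear factors.
Degree-2 irreducible divisors: test the 10 monic irreducibles of degree 2 over GF(5).
None of them divide m (all give nonzero remainder).
No irreducible factor of degree ≤ 2 exists, so m is irreducible over GF(5).

Yes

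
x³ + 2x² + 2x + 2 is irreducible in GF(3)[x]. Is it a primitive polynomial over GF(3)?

No

Write f(x) = x³ + 2x² + 2x + 2.
|GF(3^3)^×| = 3^3 − 1 = 26. Prime factorization: 26 = 2·13.
f is primitive ⇔ x has order 26 in GF(3)[x]/(f), i.e. x^(26/q) ≠ 1 for each prime q | 26.
x^(13) mod f = 1
x^(2) mod f = x².
Since x^(13) = 1, the order of x divides 13 < 26; not primitive.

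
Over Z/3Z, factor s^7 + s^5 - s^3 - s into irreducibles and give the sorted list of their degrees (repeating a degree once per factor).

Write f(s) = s^7 + s^5 - s^3 - s.
Roots in Z/3Z: f(0) = 0 → root; f(1) = 0 → root; f(2) = 0 → root.
Linear factors from roots: (s), (s - 1), (s + 1).
Complete factorization: f(s) = (s)·(s + 1)·(s - 1)·(s^2 + 1)^2.
Factor degrees with multiplicity: 1 + 1 + 1 + 2 + 2 = 7.

1, 1, 1, 2, 2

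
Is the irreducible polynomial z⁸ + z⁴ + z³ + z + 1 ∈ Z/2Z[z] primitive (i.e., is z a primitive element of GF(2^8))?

No

Write f(z) = z⁸ + z⁴ + z³ + z + 1.
|GF(2^8)^×| = 2^8 − 1 = 255. Prime factorization: 255 = 3·5·17.
f is primitive ⇔ z has order 255 in GF(2)[z]/(f), i.e. z^(255/q) ≠ 1 for each prime q | 255.
z^(85) mod f = z⁷ + z⁵ + z⁴ + z³ + z² + 1.
z^(51) mod f = 1
z^(15) mod f = z⁵ + z³ + z² + z + 1.
Since z^(51) = 1, the order of z divides 51 < 255; not primitive.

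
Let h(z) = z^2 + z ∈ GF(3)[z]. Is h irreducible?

Check for roots in GF(3): h(0) = 0 → root; h(1) = 2; h(2) = 0 → root.
h(0) = 0, so (z) divides h(z); h is reducible.

No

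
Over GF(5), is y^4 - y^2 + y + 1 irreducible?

No

Write P(y) = y^4 - y^2 + y + 1.
Check for roots in GF(5): P(0) = 1; P(1) = 2; P(2) = 0 → root; P(3) = 1; P(4) = 0 → root.
P(2) = 0, so (y − 2) divides P(y); P is reducible.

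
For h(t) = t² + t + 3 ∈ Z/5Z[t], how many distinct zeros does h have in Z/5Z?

2

Evaluate at each of the 5 elements of Z/5Z:
h(0) = 3; h(1) = 0 → root; h(2) = 4; h(3) = 0 → root; h(4) = 3.
Roots: {1, 3}.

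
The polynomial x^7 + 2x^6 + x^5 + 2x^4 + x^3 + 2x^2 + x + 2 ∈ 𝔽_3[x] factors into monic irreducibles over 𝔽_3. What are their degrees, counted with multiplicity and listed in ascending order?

1, 2, 2, 2

Write g(x) = x^7 + 2x^6 + x^5 + 2x^4 + x^3 + 2x^2 + x + 2.
Roots in 𝔽_3: g(0) = 2; g(1) = 0 → root; g(2) = 1.
Linear factors from roots: (x + 2).
Complete factorization: g(x) = (x + 2)·(x^2 + 1)·(x^2 + x + 2)·(x^2 + 2x + 2).
Factor degrees with multiplicity: 1 + 2 + 2 + 2 = 7.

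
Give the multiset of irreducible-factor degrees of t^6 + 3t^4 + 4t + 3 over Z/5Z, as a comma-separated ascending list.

Write g(t) = t^6 + 3t^4 + 4t + 3.
Roots in Z/5Z: g(0) = 3; g(1) = 1; g(2) = 3; g(3) = 2; g(4) = 3.
Complete factorization: g(t) = (t^6 + 3t^4 + 4t + 3).
Factor degrees with multiplicity: 6 = 6.

6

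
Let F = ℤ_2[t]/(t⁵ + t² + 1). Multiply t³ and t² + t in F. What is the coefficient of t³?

Multiply in ℤ_2[t]: (t³)·(t² + t) = t⁵ + t⁴.
Reduce using t⁵ ≡ t² + 1 (mod t⁵ + t² + 1).
Reduced: t⁴ + t² + 1.

0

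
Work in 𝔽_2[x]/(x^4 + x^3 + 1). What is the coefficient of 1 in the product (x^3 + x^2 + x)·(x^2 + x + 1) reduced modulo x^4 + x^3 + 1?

Multiply in 𝔽_2[x]: (x^3 + x^2 + x)·(x^2 + x + 1) = x^5 + x^3 + x.
Reduce using x^4 ≡ x^3 + 1 (mod x^4 + x^3 + 1).
Reduced: 1.

1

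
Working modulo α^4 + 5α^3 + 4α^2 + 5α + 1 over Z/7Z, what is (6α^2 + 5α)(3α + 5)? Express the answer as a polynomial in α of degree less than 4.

Multiply in Z/7Z[α]: (6α^2 + 5α)·(3α + 5) = 4α^3 + 3α^2 + 4α.
Reduced: 4α^3 + 3α^2 + 4α.

4α^3 + 3α^2 + 4α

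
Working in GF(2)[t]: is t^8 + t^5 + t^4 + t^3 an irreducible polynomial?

No

Write P(t) = t^8 + t^5 + t^4 + t^3.
Check for roots in GF(2): P(0) = 0 → root; P(1) = 0 → root.
P(0) = 0, so (t) divides P(t); P is reducible.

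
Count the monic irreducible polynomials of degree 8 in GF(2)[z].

30

Gauss's count: N_{2}(8) = (1/8) Σ_{d|8} μ(8/d)·2^d.
Divisors of 8: 1, 2, 4, 8; μ(8/d) for each: 0, 0, -1, 1.
Σ = − 2^4 + 2^8 = 240.
N = 240/8 = 30.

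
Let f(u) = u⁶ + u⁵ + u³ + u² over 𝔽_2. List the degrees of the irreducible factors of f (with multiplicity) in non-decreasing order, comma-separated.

1, 1, 1, 1, 2

Roots in 𝔽_2: f(0) = 0 → root; f(1) = 0 → root.
Linear factors from roots: (u), (u + 1).
Complete factorization: f(u) = (u)^2·(u + 1)^2·(u² + u + 1).
Factor degrees with multiplicity: 1 + 1 + 1 + 1 + 2 = 6.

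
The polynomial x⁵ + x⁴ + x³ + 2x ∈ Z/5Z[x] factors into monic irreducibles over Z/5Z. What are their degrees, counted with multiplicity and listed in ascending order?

Write g(x) = x⁵ + x⁴ + x³ + 2x.
Roots in Z/5Z: g(0) = 0 → root; g(1) = 0 → root; g(2) = 0 → root; g(3) = 2; g(4) = 2.
Linear factors from roots: (x), (x + 4), (x + 3).
Complete factorization: g(x) = (x)·(x + 3)·(x + 4)·(x² + 4x + 1).
Factor degrees with multiplicity: 1 + 1 + 1 + 2 = 5.

1, 1, 1, 2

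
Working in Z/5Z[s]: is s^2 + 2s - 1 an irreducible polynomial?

Write m(s) = s^2 + 2s - 1.
Check for roots in Z/5Z: m(0) = 4; m(1) = 2; m(2) = 2; m(3) = 4; m(4) = 3.
No roots. A degree-2 polynomial over a field with no linear factor is irreducible.

Yes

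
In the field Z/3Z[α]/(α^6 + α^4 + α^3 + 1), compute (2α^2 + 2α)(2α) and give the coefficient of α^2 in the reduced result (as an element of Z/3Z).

Multiply in Z/3Z[α]: (2α^2 + 2α)·(2α) = α^3 + α^2.
Reduced: α^3 + α^2.

1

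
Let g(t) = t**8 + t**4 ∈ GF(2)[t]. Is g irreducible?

No

Check for roots in GF(2): g(0) = 0 → root; g(1) = 0 → root.
g(0) = 0, so (t) divides g(t); g is reducible.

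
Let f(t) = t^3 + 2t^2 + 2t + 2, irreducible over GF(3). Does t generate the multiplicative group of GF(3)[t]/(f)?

|GF(3^3)^×| = 3^3 − 1 = 26. Prime factorization: 26 = 2·13.
f is primitive ⇔ t has order 26 in GF(3)[t]/(f), i.e. t^(26/q) ≠ 1 for each prime q | 26.
t^(13) mod f = 1
t^(2) mod f = t^2.
Since t^(13) = 1, the order of t divides 13 < 26; not primitive.

No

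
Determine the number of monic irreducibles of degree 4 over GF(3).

18

The number of monic irreducibles of degree 4 over GF(3) is (1/4)·Σ_{d∣4} μ(4/d) 3^d.
Divisors of 4: 1, 2, 4; μ(4/d) for each: 0, -1, 1.
Σ = − 3^2 + 3^4 = 72.
N = 72/4 = 18.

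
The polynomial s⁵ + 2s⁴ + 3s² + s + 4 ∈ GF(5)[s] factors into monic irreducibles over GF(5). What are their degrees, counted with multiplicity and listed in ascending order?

Write h(s) = s⁵ + 2s⁴ + 3s² + s + 4.
Roots in GF(5): h(0) = 4; h(1) = 1; h(2) = 2; h(3) = 4; h(4) = 2.
Complete factorization: h(s) = (s² + 2s + 4)·(s³ + s + 1).
Factor degrees with multiplicity: 2 + 3 = 5.

2, 3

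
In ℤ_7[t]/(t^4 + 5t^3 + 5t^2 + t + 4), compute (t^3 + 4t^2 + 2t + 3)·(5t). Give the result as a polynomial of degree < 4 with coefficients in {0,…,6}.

2t^3 + 6t^2 + 3t + 1

Multiply in ℤ_7[t]: (t^3 + 4t^2 + 2t + 3)·(5t) = 5t^4 + 6t^3 + 3t^2 + t.
Reduce using t^4 ≡ 2t^3 + 2t^2 + 6t + 3 (mod t^4 + 5t^3 + 5t^2 + t + 4).
Reduced: 2t^3 + 6t^2 + 3t + 1.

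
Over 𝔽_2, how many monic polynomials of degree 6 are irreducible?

9

x^(2^6) − x is the product of all monic irreducibles of degree dividing 6; Möbius inversion gives N = (1/6) Σ μ(6/d)·2^d.
Divisors of 6: 1, 2, 3, 6; μ(6/d) for each: 1, -1, -1, 1.
Σ = 2^1 − 2^2 − 2^3 + 2^6 = 54.
N = 54/6 = 9.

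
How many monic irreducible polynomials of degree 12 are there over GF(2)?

The number of monic irreducibles of degree 12 over GF(2) is (1/12)·Σ_{d∣12} μ(12/d) 2^d.
Divisors of 12: 1, 2, 3, 4, 6, 12; μ(12/d) for each: 0, 1, 0, -1, -1, 1.
Σ = 2^2 − 2^4 − 2^6 + 2^12 = 4020.
N = 4020/12 = 335.

335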